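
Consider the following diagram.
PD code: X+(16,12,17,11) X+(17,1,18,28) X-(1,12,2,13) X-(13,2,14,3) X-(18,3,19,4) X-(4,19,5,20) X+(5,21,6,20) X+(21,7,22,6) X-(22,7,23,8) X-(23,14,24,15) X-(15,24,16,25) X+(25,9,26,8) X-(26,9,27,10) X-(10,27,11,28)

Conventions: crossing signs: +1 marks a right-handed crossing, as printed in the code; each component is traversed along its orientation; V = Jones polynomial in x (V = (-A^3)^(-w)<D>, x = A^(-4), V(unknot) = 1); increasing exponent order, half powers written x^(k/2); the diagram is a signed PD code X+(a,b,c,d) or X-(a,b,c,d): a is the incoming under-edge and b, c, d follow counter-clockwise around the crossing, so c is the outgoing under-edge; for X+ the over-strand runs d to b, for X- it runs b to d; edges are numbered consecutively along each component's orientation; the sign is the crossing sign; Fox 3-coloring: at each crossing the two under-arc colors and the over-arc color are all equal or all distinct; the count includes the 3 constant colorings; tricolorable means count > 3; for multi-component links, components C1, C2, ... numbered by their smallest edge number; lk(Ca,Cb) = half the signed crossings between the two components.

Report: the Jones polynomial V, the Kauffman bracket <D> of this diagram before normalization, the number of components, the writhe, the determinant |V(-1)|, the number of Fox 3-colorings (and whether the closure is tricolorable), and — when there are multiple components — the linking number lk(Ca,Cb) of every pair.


V = -x^-4 + x^-3 + x^-1
<D> = A^-8 + 1 - A^4 (w = -4)
1 component over 14 crossings, w = -4
9 Fox colorings among 3^14, |V(-1)| = 3: tricolorable
why: w = -4 (over 14 crossings) is diagram-only; (-A^3)^(4) removes it from V


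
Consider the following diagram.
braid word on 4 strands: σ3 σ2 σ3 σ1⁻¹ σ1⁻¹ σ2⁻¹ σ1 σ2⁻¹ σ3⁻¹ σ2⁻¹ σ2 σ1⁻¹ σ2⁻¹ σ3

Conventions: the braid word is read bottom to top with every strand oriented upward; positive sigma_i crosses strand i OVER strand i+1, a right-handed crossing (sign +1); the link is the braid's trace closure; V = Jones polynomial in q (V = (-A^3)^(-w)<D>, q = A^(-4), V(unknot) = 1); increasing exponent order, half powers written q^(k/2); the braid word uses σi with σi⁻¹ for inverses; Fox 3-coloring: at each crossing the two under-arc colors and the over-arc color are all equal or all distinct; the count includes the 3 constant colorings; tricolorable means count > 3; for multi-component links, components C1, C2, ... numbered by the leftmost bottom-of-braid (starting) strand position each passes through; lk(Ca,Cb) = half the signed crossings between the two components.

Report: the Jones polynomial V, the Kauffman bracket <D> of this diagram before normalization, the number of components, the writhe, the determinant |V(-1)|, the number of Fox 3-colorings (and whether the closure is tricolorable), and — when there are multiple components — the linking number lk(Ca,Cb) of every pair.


V = q^(-11/2) - q^(-5/2) - q^(-3/2) - q^(-1/2) - q^(1/2) + q^(3/2)
<D> = A^-12 - A^-8 - A^-4 - 1 - A^4 + A^16 (w = -2)
2 components over 14 crossings, w = -2
lk(C1,C2): 0
27 Fox colorings among 3^15, |V(-1)| = 0: tricolorable
why: span 7 respects span(V) <= c + mu - 1 = 15 for this 2-component diagram


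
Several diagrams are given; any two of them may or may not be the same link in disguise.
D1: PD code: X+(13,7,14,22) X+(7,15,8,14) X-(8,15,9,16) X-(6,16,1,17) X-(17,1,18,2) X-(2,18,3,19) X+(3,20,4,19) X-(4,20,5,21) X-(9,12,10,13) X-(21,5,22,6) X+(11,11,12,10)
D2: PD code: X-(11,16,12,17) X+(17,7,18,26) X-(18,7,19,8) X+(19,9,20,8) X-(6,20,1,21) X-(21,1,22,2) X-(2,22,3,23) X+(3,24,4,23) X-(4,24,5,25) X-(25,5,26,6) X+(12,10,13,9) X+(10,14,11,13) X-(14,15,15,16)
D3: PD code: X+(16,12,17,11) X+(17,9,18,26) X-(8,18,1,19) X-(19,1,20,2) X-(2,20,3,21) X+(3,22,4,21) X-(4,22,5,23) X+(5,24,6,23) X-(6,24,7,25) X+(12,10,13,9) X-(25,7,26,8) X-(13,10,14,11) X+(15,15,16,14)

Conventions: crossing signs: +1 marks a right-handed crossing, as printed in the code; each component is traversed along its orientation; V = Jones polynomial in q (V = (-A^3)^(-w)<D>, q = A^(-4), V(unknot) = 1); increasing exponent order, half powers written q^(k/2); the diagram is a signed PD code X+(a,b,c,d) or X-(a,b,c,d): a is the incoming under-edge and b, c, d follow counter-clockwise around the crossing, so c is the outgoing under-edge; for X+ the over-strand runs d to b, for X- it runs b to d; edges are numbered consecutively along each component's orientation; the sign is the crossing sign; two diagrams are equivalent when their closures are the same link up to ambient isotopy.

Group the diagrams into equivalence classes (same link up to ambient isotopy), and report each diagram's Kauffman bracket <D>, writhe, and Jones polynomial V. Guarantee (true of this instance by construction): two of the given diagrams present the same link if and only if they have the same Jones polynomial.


grouping into links: {D1, D2, D3}
V(D1) = -q^(-11/2) + q^(-9/2) - q^(-7/2) - q^(-3/2)  (w -3, c 11, <D> = A^-3 + A^5 - A^9 + A^13)
V(D2) = -q^(-11/2) + q^(-9/2) - q^(-7/2) - q^(-3/2)  [13 crossings, <D> = A^-3 + A^5 - A^9 + A^13, w = -3]
D3 (bracket A^3 + A^11 - A^15 + A^19; 13 crossings at w = -1): V = -q^(-11/2) + q^(-9/2) - q^(-7/2) - q^(-3/2)
why: all 3 diagrams share one V(q), hence one class


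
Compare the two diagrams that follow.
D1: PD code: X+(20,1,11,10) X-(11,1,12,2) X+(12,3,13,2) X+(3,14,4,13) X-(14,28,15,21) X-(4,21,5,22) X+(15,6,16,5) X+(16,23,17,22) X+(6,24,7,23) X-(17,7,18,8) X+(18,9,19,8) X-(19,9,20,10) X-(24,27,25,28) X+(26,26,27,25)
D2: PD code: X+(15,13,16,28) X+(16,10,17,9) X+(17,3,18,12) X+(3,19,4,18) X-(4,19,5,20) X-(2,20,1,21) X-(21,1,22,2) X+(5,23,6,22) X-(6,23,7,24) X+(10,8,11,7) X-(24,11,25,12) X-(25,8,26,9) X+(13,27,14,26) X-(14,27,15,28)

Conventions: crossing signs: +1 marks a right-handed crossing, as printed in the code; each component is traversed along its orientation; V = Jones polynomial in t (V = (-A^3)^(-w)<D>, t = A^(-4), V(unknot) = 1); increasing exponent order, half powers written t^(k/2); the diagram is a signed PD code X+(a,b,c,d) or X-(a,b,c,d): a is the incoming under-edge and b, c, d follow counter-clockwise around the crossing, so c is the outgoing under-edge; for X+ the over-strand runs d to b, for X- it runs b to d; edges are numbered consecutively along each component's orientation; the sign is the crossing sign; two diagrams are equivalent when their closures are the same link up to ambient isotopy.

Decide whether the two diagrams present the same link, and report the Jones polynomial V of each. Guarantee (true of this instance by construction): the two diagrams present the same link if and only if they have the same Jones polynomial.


equivalent: no
V(D1) = 1 + t + t^2 + t^3  (w +2, c 14, <D> = A^-6 + A^-2 + A^2 + A^6)
V(D2) = t^-3 + t^-2 + t^-1 + 1  (w 0, c 14, <D> = 1 + A^4 + A^8 + A^12)
why: V(t) takes 2 values over 2 diagrams, fixing the grouping


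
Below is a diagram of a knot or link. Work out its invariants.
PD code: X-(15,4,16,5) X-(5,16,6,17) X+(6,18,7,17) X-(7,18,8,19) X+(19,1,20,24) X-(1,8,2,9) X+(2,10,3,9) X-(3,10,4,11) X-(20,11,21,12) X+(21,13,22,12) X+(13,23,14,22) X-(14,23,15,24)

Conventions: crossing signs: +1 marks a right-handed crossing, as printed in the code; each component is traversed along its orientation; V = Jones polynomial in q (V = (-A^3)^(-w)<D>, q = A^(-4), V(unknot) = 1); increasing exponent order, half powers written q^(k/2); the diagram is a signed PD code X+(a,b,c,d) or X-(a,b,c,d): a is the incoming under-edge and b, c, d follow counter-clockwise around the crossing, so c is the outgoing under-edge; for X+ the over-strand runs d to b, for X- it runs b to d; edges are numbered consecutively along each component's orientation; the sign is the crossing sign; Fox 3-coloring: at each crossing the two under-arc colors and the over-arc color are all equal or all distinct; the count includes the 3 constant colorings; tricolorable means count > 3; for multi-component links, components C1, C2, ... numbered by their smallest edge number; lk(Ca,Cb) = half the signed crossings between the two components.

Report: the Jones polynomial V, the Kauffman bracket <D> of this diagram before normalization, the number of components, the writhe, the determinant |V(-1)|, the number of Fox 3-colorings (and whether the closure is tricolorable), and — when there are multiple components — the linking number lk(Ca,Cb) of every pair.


V = -q^-4 + q^-3 + q^-1
<D> = A^-2 + A^6 - A^10 (w = -2)
1 component over 12 crossings, w = -2
9 Fox colorings among 3^12, |V(-1)| = 3: tricolorable
why: w = -2 (over 12 crossings) is diagram-only; (-A^3)^(2) removes it from V


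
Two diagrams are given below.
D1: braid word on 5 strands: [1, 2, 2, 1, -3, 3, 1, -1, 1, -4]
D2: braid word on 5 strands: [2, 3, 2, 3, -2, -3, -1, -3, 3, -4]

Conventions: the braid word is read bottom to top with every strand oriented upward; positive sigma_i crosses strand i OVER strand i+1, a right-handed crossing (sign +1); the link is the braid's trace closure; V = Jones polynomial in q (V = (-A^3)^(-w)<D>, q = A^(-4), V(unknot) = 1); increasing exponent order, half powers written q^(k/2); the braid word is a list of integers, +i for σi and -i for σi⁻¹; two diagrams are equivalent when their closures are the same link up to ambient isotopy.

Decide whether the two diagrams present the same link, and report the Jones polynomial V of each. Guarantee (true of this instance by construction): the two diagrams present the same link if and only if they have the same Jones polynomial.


same link: no
V(D1) = q + q^2 + 2q^3 + q^4 - q^7  [10 crossings, <D> = -A^-16 + A^-4 + 2 + A^4 + A^8, w = +4]
V(D2) = 1 + q + q^2 + q^3  [10 crossings, <D> = A^-12 + A^-8 + A^-4 + 1, w = 0]
insight: V(q) takes 2 values over 2 diagrams, fixing the grouping


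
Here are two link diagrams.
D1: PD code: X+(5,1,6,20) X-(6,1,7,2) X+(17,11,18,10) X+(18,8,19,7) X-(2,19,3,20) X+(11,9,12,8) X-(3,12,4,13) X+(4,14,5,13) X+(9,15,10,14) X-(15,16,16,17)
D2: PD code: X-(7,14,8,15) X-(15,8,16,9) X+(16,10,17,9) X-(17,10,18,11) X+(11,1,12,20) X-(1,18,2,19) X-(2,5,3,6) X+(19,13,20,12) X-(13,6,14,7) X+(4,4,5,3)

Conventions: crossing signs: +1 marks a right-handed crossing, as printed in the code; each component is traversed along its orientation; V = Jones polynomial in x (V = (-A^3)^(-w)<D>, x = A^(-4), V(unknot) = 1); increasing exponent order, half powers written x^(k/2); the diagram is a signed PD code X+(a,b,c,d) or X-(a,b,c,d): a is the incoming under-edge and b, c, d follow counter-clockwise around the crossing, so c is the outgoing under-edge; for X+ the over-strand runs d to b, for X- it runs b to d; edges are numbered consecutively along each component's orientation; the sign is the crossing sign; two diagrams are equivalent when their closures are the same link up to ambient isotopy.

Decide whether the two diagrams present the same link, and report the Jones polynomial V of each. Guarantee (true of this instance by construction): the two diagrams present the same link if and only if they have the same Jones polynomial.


equivalent: no
V(D1) = x + x^3 - x^4  (w +2, c 10, <D> = -A^-10 + A^-6 + A^2)
V(D2) = x^-5 - 2x^-4 + 2x^-3 - 2x^-2 + 2x^-1 - 1 + x  (w -2, c 10, <D> = A^-10 - A^-6 + 2A^-2 - 2A^2 + 2A^6 - 2A^10 + A^14)
why: comparing 2 Jones polynomials yields 2 groups


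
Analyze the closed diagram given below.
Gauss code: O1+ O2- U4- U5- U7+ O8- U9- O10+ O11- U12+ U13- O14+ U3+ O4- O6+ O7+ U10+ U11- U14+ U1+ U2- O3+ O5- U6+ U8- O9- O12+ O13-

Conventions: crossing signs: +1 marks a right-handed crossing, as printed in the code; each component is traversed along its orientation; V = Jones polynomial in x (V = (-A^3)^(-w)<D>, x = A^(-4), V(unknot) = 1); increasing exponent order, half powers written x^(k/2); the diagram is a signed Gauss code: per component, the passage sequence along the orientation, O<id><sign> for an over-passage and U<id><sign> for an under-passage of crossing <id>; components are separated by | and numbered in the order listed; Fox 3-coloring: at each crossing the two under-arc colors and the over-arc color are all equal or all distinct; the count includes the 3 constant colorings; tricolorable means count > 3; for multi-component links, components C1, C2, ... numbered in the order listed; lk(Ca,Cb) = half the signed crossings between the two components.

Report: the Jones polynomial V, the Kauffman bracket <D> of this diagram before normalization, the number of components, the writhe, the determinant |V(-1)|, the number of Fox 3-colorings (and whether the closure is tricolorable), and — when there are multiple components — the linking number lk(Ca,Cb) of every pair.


Jones polynomial: V(x) = -x^-3 + x^-2 - x^-1 + 3 - x + x^2 - x^3
<D> = -A^-12 + A^-8 - A^-4 + 3 - A^4 + A^8 - A^12; writhe 0
components 1, writhe 0 (14 crossings)
3-colorings: 27 of 3^14, det 9 — tricolorable
note: the span of V is 6, forcing >= 6 crossings in any diagram


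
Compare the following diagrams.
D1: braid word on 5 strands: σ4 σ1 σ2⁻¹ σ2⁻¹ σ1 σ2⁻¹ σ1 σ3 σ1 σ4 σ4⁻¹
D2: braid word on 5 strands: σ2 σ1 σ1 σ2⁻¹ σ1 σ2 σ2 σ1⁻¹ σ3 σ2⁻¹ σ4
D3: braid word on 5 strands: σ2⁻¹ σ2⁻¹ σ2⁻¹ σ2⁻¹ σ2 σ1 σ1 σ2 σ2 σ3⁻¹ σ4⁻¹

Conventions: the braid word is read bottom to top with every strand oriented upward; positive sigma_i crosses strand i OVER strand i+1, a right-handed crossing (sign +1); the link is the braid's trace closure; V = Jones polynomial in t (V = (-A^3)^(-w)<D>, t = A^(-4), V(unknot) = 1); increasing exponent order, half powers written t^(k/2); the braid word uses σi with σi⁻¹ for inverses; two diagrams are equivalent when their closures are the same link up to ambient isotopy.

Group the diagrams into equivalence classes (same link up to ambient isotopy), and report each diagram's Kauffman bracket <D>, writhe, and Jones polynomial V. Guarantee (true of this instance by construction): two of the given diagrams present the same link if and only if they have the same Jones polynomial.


grouping into links: {D1} | {D2} | {D3}
V(D1) = t^(-5/2) - 2t^(-3/2) + 2t^(-1/2) - 4t^(1/2) + 3t^(3/2) - 3t^(5/2) + 2t^(7/2) - t^(9/2)  (w +3, c 11, <D> = A^-9 - 2A^-5 + 3A^-1 - 3A^3 + 4A^7 - 2A^11 + 2A^15 - A^19)
D2 (bracket A^-3 + A^5 - A^9 + A^13; 11 crossings at w = +5): V = -t^(1/2) + t^(3/2) - t^(5/2) - t^(9/2)
V(D3) = -t^(1/2) - t^(5/2)  (w -1, c 11, <D> = A^-13 + A^-5)
key observation: V(t) takes 3 values over 3 diagrams, fixing the grouping


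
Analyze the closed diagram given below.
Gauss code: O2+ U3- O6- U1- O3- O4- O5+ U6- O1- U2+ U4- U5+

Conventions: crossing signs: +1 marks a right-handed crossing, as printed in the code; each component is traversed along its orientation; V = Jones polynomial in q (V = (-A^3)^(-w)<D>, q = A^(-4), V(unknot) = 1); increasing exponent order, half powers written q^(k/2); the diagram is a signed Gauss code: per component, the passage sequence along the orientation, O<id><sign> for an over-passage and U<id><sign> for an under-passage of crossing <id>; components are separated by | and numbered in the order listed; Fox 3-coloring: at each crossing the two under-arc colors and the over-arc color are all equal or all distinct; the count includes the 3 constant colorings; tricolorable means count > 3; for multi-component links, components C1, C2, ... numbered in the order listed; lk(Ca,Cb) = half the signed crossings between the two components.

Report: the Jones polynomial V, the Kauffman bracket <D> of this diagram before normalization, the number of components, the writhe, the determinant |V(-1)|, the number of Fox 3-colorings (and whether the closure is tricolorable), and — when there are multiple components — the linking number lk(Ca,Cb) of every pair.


V = -q^-4 + q^-3 + q^-1
<D> = A^-2 + A^6 - A^10 (w = -2)
1 component over 6 crossings, w = -2
9 Fox colorings among 3^6, |V(-1)| = 3: tricolorable
why: V spans 3 powers of q: at least 3 crossings in any diagram


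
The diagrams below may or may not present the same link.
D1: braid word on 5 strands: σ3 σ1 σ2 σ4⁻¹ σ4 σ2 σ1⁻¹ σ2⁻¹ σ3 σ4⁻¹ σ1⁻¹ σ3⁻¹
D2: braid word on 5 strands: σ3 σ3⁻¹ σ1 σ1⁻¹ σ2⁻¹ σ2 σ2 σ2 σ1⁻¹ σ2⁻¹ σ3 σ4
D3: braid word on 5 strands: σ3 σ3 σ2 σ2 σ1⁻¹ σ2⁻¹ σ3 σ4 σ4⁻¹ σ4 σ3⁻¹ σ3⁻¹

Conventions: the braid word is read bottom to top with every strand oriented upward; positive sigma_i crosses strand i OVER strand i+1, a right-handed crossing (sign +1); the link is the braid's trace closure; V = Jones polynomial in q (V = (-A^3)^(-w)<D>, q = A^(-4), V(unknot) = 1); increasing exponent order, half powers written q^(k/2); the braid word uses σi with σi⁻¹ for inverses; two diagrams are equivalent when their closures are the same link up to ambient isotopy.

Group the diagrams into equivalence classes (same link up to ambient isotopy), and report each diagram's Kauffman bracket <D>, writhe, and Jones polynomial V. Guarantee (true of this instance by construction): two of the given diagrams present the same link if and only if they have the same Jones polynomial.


grouping into links: {D1, D2, D3}
V(D1) = 1  (w 0, c 12, <D> = 1)
D2 (bracket A^6; 12 crossings at w = +2): V = 1
V(D3) = 1  [12 crossings, <D> = A^6, w = +2]
why: all 3 diagrams share one V(q), hence one class


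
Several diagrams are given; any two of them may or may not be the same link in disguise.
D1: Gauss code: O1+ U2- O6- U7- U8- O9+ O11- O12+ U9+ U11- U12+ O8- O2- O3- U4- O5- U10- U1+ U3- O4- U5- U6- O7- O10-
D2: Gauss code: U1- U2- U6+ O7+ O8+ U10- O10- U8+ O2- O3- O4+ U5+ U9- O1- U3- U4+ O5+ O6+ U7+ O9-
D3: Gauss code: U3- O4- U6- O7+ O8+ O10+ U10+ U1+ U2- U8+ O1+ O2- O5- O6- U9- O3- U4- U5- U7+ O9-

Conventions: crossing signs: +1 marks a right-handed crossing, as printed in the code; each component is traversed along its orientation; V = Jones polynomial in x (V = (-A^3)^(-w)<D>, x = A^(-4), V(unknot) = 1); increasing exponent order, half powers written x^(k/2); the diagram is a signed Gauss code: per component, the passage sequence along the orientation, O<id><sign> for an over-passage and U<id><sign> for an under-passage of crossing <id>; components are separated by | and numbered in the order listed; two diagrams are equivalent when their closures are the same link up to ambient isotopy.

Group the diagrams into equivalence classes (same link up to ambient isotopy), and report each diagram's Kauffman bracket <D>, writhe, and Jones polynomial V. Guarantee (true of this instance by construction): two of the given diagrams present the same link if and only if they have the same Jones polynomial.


grouping into links: {D1} | {D2} | {D3}
V(D1) = x^-8 - 2x^-7 + x^-6 - 2x^-5 + 2x^-4 + x^-2  (w -6, c 12, <D> = A^-10 + 2A^-2 - 2A^2 + A^6 - 2A^10 + A^14)
V(D2) = x^-2 - x^-1 + 1 - x + x^2  (w 0, c 10, <D> = A^-8 - A^-4 + 1 - A^4 + A^8)
V(D3) = -x^-4 + x^-3 + x^-1  (w -2, c 10, <D> = A^-2 + A^6 - A^10)
key observation: 3 classes among 3 diagrams; unequal V(x) rules out equality


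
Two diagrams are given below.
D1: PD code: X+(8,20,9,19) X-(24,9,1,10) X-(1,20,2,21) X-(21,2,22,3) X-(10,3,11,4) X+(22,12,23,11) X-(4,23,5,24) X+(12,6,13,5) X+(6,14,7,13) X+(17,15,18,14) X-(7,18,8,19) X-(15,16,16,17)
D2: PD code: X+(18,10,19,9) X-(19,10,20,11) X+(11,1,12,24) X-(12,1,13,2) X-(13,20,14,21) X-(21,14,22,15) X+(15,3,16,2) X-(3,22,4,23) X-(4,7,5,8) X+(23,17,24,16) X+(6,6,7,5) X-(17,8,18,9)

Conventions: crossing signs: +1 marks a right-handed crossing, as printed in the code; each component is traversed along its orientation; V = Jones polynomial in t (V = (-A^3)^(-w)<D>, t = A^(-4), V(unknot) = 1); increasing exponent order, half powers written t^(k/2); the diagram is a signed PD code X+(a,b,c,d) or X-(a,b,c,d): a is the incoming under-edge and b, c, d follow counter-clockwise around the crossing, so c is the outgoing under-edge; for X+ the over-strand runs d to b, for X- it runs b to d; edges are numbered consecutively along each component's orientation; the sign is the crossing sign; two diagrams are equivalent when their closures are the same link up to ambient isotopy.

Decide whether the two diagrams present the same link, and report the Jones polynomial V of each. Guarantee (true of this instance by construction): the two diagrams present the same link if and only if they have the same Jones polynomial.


same link: no
V(D1) = -t^-5 + t^-4 - t^-3 + 2t^-2 - t^-1 + 2 - t  [12 crossings, <D> = -A^-10 + 2A^-6 - A^-2 + 2A^2 - A^6 + A^10 - A^14, w = -2]
V(D2) = t^-5 - 2t^-4 + 2t^-3 - 2t^-2 + 2t^-1 - 1 + t  (w -2, c 12, <D> = A^-10 - A^-6 + 2A^-2 - 2A^2 + 2A^6 - 2A^10 + A^14)
note: V(t) takes 2 values over 2 diagrams, fixing the grouping


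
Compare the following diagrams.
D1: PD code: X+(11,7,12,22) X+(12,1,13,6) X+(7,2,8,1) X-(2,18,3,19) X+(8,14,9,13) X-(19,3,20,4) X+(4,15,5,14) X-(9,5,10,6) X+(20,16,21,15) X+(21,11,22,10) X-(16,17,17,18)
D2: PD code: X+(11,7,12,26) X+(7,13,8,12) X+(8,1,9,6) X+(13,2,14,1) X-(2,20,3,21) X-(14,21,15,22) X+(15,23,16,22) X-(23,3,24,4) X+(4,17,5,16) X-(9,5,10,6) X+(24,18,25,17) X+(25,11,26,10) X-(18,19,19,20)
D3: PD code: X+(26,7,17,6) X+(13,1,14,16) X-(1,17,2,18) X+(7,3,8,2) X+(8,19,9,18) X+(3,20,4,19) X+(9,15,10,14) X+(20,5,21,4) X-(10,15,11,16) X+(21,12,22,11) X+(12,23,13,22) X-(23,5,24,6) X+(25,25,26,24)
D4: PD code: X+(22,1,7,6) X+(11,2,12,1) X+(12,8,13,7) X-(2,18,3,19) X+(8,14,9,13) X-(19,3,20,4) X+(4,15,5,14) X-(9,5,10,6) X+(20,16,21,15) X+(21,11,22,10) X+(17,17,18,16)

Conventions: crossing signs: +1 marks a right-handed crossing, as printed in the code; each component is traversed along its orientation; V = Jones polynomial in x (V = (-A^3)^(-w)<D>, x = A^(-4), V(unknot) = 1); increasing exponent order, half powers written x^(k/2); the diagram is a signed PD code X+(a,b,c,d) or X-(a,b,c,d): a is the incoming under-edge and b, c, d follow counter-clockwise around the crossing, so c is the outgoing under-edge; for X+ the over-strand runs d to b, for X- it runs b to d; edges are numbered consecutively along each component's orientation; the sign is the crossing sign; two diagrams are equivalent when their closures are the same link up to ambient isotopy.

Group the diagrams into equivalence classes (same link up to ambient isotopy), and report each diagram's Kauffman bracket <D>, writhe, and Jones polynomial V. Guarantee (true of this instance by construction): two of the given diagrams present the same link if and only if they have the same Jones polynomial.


classes: {D1, D2, D4} | {D3}
V(D1) = -x^(1/2) - x^(3/2) - x^(5/2) + x^(9/2)  [11 crossings, <D> = -A^-9 + A^-1 + A^3 + A^7, w = +3]
V(D2) = -x^(1/2) - x^(3/2) - x^(5/2) + x^(9/2)  [13 crossings, <D> = -A^-9 + A^-1 + A^3 + A^7, w = +3]
D3 (bracket A^-1 - A^3 + A^7 + A^15; 13 crossings at w = +7): V = -x^(3/2) - x^(7/2) + x^(9/2) - x^(11/2)
D4 (bracket -A^-3 + A^5 + A^9 + A^13; 11 crossings at w = +5): V = -x^(1/2) - x^(3/2) - x^(5/2) + x^(9/2)
insight: comparing 4 Jones polynomials yields 2 groups


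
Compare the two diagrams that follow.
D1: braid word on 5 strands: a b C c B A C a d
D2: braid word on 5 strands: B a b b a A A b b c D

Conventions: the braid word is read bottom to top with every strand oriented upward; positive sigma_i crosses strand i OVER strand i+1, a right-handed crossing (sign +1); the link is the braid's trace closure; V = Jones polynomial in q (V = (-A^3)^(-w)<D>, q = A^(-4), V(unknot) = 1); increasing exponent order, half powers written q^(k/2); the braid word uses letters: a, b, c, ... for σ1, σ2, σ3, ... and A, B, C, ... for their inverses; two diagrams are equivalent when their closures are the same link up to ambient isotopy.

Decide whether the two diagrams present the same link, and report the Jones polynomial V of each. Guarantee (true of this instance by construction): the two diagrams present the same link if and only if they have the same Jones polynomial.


equivalent: no
V(D1) = -q^(-1/2) - q^(1/2)  (w +1, c 9, <D> = A + A^5)
V(D2) = -q^(1/2) - q^(5/2)  (w +3, c 11, <D> = A^-1 + A^7)
why: 2 values of V(q) split the 2 diagrams


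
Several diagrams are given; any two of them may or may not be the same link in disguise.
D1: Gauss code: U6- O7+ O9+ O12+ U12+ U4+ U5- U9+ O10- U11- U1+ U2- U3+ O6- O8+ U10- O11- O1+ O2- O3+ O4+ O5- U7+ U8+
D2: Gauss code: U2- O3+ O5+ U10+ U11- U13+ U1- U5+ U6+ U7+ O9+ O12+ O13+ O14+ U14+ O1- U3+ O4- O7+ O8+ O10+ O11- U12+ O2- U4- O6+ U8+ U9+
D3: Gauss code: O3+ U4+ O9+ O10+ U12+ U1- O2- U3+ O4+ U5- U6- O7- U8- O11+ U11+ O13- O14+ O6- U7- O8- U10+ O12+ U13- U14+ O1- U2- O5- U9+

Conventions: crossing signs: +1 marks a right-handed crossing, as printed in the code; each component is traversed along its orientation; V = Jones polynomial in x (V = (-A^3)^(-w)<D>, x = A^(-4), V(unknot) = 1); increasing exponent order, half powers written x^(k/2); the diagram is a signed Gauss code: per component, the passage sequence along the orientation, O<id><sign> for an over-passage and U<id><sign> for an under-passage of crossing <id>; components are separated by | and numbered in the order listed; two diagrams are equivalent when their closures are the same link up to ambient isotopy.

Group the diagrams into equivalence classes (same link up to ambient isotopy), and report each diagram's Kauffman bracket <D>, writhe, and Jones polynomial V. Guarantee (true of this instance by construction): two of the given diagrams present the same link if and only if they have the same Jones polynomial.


equivalence classes: {D1} | {D2} | {D3}
D1 (bracket A^6; 12 crossings at w = +2): V = 1
D2 (bracket -A^-6 + A^-2 - A^2 + 2A^6 - A^10 + A^14; 14 crossings at w = +6): V = x - x^2 + 2x^3 - x^4 + x^5 - x^6
V(D3) = -x^-3 + x^-2 - x^-1 + 3 - x + x^2 - x^3  [14 crossings, <D> = -A^-12 + A^-8 - A^-4 + 3 - A^4 + A^8 - A^12, w = 0]
key observation: V(x) takes 3 values over 3 diagrams, fixing the grouping


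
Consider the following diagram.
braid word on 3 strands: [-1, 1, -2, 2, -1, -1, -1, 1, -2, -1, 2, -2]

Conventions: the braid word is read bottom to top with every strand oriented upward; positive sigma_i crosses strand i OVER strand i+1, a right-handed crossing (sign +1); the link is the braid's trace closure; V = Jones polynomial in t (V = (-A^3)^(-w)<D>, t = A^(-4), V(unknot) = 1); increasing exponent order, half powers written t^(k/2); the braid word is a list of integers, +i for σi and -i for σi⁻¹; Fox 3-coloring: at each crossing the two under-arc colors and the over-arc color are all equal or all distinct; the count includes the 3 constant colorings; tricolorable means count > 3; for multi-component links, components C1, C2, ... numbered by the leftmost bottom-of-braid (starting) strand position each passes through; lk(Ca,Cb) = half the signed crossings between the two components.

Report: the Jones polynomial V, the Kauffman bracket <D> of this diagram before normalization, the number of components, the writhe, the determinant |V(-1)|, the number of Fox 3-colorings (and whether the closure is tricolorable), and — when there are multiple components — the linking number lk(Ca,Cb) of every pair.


V = -t^-4 + t^-3 + t^-1
<D> = A^-8 + 1 - A^4 (w = -4)
1 component over 12 crossings, w = -4
9 Fox colorings among 3^12, |V(-1)| = 3: tricolorable
why: w = -4 (over 12 crossings) is diagram-only; (-A^3)^(4) removes it from V


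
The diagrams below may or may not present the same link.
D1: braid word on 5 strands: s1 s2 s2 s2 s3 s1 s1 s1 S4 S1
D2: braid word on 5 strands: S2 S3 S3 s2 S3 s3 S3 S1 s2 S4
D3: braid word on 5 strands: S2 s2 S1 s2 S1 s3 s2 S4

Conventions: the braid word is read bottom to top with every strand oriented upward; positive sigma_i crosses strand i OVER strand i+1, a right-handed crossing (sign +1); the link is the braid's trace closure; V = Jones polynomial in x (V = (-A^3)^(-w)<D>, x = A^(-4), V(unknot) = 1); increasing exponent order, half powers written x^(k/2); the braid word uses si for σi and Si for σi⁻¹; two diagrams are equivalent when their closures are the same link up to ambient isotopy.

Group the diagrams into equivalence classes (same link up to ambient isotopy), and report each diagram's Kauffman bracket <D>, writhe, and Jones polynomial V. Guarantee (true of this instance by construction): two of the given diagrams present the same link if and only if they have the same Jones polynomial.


grouping into links: {D1} | {D2} | {D3}
V(D1) = x^2 + 2x^4 - 2x^5 + x^6 - 2x^7 + x^8  (w +6, c 10, <D> = A^-14 - 2A^-10 + A^-6 - 2A^-2 + 2A^2 + A^10)
V(D2) = -x^-4 + x^-3 + x^-1  [10 crossings, <D> = A^-8 + 1 - A^4, w = -4]
V(D3) = x^-2 - x^-1 + 1 - x + x^2  (w 0, c 8, <D> = A^-8 - A^-4 + 1 - A^4 + A^8)
key observation: comparing 3 Jones polynomials yields 3 groups


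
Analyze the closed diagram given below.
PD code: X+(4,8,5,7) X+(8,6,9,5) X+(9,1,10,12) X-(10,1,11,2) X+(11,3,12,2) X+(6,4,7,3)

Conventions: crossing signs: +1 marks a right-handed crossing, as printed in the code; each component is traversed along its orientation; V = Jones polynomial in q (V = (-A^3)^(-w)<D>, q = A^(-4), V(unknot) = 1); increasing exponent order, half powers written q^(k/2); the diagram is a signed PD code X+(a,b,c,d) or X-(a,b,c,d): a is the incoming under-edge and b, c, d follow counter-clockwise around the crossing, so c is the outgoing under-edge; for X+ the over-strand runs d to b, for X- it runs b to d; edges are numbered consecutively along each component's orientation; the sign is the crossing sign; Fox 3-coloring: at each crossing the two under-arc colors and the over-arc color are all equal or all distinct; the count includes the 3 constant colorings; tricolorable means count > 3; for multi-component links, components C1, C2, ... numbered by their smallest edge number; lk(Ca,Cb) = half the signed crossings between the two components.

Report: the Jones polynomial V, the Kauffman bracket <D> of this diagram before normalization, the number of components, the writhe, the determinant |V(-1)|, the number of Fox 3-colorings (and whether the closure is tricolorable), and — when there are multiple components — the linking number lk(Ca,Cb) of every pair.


V(q) = q + q^3 - q^4
bracket: -A^-4 + 1 + A^8, w = +4
1 component, writhe +4, over 6 crossings
det 3, colorings 9 of 3^6 — tricolorable
observation: the span of V is 3, forcing >= 3 crossings in any diagram


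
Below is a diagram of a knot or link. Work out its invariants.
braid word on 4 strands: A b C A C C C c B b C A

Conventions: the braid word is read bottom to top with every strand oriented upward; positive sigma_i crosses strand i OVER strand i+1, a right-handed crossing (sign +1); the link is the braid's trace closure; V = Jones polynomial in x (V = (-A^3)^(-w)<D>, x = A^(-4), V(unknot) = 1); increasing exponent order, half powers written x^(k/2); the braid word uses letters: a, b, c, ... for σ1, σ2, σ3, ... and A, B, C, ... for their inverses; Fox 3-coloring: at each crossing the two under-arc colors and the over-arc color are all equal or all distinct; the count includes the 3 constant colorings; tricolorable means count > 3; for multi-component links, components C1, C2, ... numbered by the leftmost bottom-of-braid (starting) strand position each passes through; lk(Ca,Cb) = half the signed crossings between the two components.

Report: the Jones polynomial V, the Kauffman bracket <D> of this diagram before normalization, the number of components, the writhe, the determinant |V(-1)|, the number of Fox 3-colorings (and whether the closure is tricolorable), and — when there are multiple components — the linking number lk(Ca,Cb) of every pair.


V(x) = x^(-19/2) - 2x^(-17/2) + 2x^(-15/2) - 2x^(-13/2) + 2x^(-11/2) - 2x^(-9/2) - x^(-5/2)
bracket: -A^-8 - 2 + 2A^4 - 2A^8 + 2A^12 - 2A^16 + A^20, w = -6
2 components, writhe -6, over 12 crossings
lk(C1,C2) = -2
det 12, colorings 9 of 3^12 — tricolorable
observation: the span of V is 7, within the link bound 12 + 2 - 1


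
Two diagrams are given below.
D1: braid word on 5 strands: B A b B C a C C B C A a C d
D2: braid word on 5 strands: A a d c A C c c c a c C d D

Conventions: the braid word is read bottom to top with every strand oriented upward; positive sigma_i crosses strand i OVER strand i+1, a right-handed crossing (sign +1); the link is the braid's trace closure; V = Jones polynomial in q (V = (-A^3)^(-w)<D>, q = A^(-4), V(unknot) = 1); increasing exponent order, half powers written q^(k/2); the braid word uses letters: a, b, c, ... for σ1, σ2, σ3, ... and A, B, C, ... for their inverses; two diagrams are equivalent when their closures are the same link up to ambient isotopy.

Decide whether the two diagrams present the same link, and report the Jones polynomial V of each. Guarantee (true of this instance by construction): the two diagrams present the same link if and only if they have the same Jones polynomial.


same link: no
V(D1) = -q^-8 + q^-6 + q^-5 + q^-4 + q^-3 + q^-2  [14 crossings, <D> = A^-10 + A^-6 + A^-2 + A^2 + A^6 - A^14, w = -6]
V(D2) = 1 + 2q + 2q^2 + q^3 - q^4 - q^5  (w +4, c 14, <D> = -A^-8 - A^-4 + 1 + 2A^4 + 2A^8 + A^12)
note: V(q) takes 2 values over 2 diagrams, fixing the grouping


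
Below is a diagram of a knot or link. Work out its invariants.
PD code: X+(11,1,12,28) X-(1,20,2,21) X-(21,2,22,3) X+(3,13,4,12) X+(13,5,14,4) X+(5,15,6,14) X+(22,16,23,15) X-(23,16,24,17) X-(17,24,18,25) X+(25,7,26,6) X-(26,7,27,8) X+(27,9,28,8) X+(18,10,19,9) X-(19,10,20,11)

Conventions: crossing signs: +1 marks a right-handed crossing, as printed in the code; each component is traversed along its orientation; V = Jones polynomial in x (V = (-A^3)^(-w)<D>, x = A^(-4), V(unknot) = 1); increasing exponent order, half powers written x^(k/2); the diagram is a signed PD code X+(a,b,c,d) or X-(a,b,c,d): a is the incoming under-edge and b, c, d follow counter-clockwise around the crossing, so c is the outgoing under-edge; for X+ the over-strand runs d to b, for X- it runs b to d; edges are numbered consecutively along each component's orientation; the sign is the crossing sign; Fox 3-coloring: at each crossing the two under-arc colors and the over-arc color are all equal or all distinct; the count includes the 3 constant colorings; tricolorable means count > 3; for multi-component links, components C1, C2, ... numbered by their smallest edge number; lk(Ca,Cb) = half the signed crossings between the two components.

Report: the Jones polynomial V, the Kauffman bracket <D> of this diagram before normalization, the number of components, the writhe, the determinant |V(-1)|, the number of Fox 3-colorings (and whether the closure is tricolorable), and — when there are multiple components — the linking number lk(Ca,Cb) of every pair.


V = -x^-2 + 2x^-1 - 3 + 5x - 4x^2 + 5x^3 - 4x^4 + 2x^5 - x^6
<D> = -A^-18 + 2A^-14 - 4A^-10 + 5A^-6 - 4A^-2 + 5A^2 - 3A^6 + 2A^10 - A^14 (w = +2)
1 component over 14 crossings, w = +2
9 Fox colorings among 3^14, |V(-1)| = 27: tricolorable
why: w = +2 (over 14 crossings) is diagram-only; (-A^3)^(-2) removes it from V


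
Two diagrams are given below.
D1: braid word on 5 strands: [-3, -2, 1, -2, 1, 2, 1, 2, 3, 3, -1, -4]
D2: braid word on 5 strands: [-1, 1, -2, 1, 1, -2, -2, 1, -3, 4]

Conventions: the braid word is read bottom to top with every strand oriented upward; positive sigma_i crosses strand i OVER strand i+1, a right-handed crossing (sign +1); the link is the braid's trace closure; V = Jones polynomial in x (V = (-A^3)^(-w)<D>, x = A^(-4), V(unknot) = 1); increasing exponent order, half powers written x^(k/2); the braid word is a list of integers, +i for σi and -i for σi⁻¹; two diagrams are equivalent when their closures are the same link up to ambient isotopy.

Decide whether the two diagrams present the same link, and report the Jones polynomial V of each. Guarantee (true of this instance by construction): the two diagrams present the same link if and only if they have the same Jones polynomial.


equivalent: no
V(D1) = x + x^3 - x^4  (w +2, c 12, <D> = -A^-10 + A^-6 + A^2)
D2 (bracket -A^-12 + 2A^-8 - 2A^-4 + 3 - 2A^4 + 2A^8 - A^12; 10 crossings at w = 0): V = -x^-3 + 2x^-2 - 2x^-1 + 3 - 2x + 2x^2 - x^3
why: comparing 2 Jones polynomials yields 2 groups


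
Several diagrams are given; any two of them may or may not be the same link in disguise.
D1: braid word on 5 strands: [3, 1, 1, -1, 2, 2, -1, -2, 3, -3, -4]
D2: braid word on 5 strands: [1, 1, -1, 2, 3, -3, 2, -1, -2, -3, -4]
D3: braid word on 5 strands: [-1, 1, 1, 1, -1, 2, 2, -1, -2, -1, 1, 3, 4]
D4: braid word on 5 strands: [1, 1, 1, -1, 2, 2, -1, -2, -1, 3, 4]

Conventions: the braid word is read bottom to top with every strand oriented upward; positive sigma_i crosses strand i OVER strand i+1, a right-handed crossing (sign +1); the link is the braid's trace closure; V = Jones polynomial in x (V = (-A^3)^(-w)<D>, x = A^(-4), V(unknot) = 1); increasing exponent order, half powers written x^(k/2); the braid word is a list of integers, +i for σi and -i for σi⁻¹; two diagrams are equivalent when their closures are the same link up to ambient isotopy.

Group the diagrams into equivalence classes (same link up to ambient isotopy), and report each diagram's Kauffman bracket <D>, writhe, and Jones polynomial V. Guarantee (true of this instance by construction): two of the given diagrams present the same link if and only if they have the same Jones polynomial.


equivalence classes: {D1, D2, D3, D4}
D1 (bracket A^-7 + A; 11 crossings at w = +1): V = -x^(1/2) - x^(5/2)
D2 (bracket A^-13 + A^-5; 11 crossings at w = -1): V = -x^(1/2) - x^(5/2)
V(D3) = -x^(1/2) - x^(5/2)  (w +3, c 13, <D> = A^-1 + A^7)
D4 (bracket A^-1 + A^7; 11 crossings at w = +3): V = -x^(1/2) - x^(5/2)
observation: one V(x) for all 4 diagrams — one class (guaranteed)


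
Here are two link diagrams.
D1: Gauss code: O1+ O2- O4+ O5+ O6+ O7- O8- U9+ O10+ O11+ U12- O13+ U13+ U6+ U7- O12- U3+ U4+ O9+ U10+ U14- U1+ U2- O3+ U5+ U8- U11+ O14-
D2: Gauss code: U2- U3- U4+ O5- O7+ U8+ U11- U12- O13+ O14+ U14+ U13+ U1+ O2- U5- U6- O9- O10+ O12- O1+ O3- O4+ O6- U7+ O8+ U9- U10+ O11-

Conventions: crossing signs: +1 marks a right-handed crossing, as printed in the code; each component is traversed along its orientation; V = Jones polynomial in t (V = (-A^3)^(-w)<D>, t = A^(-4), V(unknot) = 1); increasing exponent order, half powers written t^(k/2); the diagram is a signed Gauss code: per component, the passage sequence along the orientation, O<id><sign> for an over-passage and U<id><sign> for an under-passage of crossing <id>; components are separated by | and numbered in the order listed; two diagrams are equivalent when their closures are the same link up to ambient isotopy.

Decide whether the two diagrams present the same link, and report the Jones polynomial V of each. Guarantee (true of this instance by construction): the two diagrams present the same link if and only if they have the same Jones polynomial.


same link: no
V(D1) = t - t^2 + 2t^3 - t^4 + t^5 - t^6  [14 crossings, <D> = -A^-12 + A^-8 - A^-4 + 2 - A^4 + A^8, w = +4]
V(D2) = 1  [14 crossings, <D> = 1, w = 0]
insight: 2 values of V(t) split the 2 diagrams


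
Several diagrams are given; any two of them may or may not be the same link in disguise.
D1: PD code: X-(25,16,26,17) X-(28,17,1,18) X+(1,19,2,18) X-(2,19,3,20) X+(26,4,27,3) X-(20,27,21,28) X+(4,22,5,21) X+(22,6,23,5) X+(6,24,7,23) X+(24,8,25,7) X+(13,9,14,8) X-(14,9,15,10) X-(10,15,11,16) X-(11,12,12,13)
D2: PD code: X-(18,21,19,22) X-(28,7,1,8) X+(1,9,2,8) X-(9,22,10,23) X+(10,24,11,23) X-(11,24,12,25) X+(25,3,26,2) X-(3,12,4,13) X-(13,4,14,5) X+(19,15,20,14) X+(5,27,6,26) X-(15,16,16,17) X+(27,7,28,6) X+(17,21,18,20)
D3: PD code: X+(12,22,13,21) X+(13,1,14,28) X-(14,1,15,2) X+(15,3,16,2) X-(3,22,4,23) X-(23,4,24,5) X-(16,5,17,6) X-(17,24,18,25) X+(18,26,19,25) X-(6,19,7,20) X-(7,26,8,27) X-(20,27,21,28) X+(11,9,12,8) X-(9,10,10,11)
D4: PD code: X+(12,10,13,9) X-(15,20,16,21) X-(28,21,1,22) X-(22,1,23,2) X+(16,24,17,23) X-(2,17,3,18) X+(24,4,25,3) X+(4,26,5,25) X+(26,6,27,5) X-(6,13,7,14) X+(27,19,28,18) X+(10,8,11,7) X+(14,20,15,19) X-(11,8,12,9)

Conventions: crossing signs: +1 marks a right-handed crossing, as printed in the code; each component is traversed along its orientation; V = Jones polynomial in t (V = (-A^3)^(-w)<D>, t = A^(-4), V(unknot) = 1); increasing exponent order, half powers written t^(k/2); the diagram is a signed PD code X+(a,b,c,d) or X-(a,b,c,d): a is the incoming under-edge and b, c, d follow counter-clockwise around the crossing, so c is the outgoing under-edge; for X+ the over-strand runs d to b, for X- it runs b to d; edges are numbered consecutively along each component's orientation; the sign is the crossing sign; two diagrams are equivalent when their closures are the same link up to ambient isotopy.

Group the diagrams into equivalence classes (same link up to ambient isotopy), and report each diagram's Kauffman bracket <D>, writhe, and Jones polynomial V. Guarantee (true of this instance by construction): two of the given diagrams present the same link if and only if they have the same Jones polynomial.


equivalence classes: {D1, D4} | {D2} | {D3}
D1 (bracket A^-20 - 2A^-16 + 2A^-12 - 2A^-8 + 2A^-4 - 1 + A^4; 14 crossings at w = 0): V = t^-1 - 1 + 2t - 2t^2 + 2t^3 - 2t^4 + t^5
D2 (bracket -A^-12 + 2A^-8 - 2A^-4 + 3 - 2A^4 + 2A^8 - A^12; 14 crossings at w = 0): V = -t^-3 + 2t^-2 - 2t^-1 + 3 - 2t + 2t^2 - t^3
V(D3) = -t^-4 + t^-3 + t^-1  (w -4, c 14, <D> = A^-8 + 1 - A^4)
D4 (bracket A^-14 - 2A^-10 + 2A^-6 - 2A^-2 + 2A^2 - A^6 + A^10; 14 crossings at w = +2): V = t^-1 - 1 + 2t - 2t^2 + 2t^3 - 2t^4 + t^5
observation: 3 values of V(t) split the 4 diagrams
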